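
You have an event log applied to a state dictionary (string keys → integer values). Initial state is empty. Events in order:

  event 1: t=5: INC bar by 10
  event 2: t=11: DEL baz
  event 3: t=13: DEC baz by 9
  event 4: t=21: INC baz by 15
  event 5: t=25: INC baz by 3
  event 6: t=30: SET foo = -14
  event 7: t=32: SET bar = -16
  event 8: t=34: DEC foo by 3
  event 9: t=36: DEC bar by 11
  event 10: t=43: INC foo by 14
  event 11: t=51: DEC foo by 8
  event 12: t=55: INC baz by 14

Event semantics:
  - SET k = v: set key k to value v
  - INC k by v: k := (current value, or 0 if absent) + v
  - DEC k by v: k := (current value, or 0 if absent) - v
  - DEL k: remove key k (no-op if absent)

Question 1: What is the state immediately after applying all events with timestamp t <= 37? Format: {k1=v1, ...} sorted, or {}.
Answer: {bar=-27, baz=9, foo=-17}

Derivation:
Apply events with t <= 37 (9 events):
  after event 1 (t=5: INC bar by 10): {bar=10}
  after event 2 (t=11: DEL baz): {bar=10}
  after event 3 (t=13: DEC baz by 9): {bar=10, baz=-9}
  after event 4 (t=21: INC baz by 15): {bar=10, baz=6}
  after event 5 (t=25: INC baz by 3): {bar=10, baz=9}
  after event 6 (t=30: SET foo = -14): {bar=10, baz=9, foo=-14}
  after event 7 (t=32: SET bar = -16): {bar=-16, baz=9, foo=-14}
  after event 8 (t=34: DEC foo by 3): {bar=-16, baz=9, foo=-17}
  after event 9 (t=36: DEC bar by 11): {bar=-27, baz=9, foo=-17}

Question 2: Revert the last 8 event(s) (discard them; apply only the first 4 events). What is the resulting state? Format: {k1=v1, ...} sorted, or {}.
Answer: {bar=10, baz=6}

Derivation:
Keep first 4 events (discard last 8):
  after event 1 (t=5: INC bar by 10): {bar=10}
  after event 2 (t=11: DEL baz): {bar=10}
  after event 3 (t=13: DEC baz by 9): {bar=10, baz=-9}
  after event 4 (t=21: INC baz by 15): {bar=10, baz=6}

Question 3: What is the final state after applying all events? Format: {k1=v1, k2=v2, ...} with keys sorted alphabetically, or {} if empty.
  after event 1 (t=5: INC bar by 10): {bar=10}
  after event 2 (t=11: DEL baz): {bar=10}
  after event 3 (t=13: DEC baz by 9): {bar=10, baz=-9}
  after event 4 (t=21: INC baz by 15): {bar=10, baz=6}
  after event 5 (t=25: INC baz by 3): {bar=10, baz=9}
  after event 6 (t=30: SET foo = -14): {bar=10, baz=9, foo=-14}
  after event 7 (t=32: SET bar = -16): {bar=-16, baz=9, foo=-14}
  after event 8 (t=34: DEC foo by 3): {bar=-16, baz=9, foo=-17}
  after event 9 (t=36: DEC bar by 11): {bar=-27, baz=9, foo=-17}
  after event 10 (t=43: INC foo by 14): {bar=-27, baz=9, foo=-3}
  after event 11 (t=51: DEC foo by 8): {bar=-27, baz=9, foo=-11}
  after event 12 (t=55: INC baz by 14): {bar=-27, baz=23, foo=-11}

Answer: {bar=-27, baz=23, foo=-11}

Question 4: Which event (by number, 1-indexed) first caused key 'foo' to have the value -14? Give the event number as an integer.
Looking for first event where foo becomes -14:
  event 6: foo (absent) -> -14  <-- first match

Answer: 6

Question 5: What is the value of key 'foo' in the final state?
Track key 'foo' through all 12 events:
  event 1 (t=5: INC bar by 10): foo unchanged
  event 2 (t=11: DEL baz): foo unchanged
  event 3 (t=13: DEC baz by 9): foo unchanged
  event 4 (t=21: INC baz by 15): foo unchanged
  event 5 (t=25: INC baz by 3): foo unchanged
  event 6 (t=30: SET foo = -14): foo (absent) -> -14
  event 7 (t=32: SET bar = -16): foo unchanged
  event 8 (t=34: DEC foo by 3): foo -14 -> -17
  event 9 (t=36: DEC bar by 11): foo unchanged
  event 10 (t=43: INC foo by 14): foo -17 -> -3
  event 11 (t=51: DEC foo by 8): foo -3 -> -11
  event 12 (t=55: INC baz by 14): foo unchanged
Final: foo = -11

Answer: -11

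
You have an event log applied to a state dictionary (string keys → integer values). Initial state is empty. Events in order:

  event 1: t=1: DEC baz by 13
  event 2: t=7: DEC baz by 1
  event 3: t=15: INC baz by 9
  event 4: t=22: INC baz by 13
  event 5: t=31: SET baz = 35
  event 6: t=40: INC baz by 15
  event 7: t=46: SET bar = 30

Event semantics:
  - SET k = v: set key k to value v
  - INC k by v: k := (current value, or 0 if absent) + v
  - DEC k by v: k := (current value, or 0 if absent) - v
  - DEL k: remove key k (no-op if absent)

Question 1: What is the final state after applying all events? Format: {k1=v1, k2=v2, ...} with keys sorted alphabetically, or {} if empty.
  after event 1 (t=1: DEC baz by 13): {baz=-13}
  after event 2 (t=7: DEC baz by 1): {baz=-14}
  after event 3 (t=15: INC baz by 9): {baz=-5}
  after event 4 (t=22: INC baz by 13): {baz=8}
  after event 5 (t=31: SET baz = 35): {baz=35}
  after event 6 (t=40: INC baz by 15): {baz=50}
  after event 7 (t=46: SET bar = 30): {bar=30, baz=50}

Answer: {bar=30, baz=50}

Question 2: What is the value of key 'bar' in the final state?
Answer: 30

Derivation:
Track key 'bar' through all 7 events:
  event 1 (t=1: DEC baz by 13): bar unchanged
  event 2 (t=7: DEC baz by 1): bar unchanged
  event 3 (t=15: INC baz by 9): bar unchanged
  event 4 (t=22: INC baz by 13): bar unchanged
  event 5 (t=31: SET baz = 35): bar unchanged
  event 6 (t=40: INC baz by 15): bar unchanged
  event 7 (t=46: SET bar = 30): bar (absent) -> 30
Final: bar = 30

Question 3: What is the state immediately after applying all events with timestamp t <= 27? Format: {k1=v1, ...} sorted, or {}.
Apply events with t <= 27 (4 events):
  after event 1 (t=1: DEC baz by 13): {baz=-13}
  after event 2 (t=7: DEC baz by 1): {baz=-14}
  after event 3 (t=15: INC baz by 9): {baz=-5}
  after event 4 (t=22: INC baz by 13): {baz=8}

Answer: {baz=8}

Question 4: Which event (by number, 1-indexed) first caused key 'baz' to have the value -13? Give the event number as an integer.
Answer: 1

Derivation:
Looking for first event where baz becomes -13:
  event 1: baz (absent) -> -13  <-- first match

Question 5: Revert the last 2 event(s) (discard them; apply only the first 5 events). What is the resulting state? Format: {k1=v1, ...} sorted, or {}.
Answer: {baz=35}

Derivation:
Keep first 5 events (discard last 2):
  after event 1 (t=1: DEC baz by 13): {baz=-13}
  after event 2 (t=7: DEC baz by 1): {baz=-14}
  after event 3 (t=15: INC baz by 9): {baz=-5}
  after event 4 (t=22: INC baz by 13): {baz=8}
  after event 5 (t=31: SET baz = 35): {baz=35}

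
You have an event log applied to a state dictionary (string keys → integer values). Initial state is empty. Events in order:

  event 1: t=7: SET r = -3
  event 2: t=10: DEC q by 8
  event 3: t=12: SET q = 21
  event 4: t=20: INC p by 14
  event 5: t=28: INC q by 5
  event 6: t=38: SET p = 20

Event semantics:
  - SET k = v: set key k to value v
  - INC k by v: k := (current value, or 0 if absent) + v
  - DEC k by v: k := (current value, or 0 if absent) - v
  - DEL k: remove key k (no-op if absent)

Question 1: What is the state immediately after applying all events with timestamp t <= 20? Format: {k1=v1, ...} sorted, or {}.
Apply events with t <= 20 (4 events):
  after event 1 (t=7: SET r = -3): {r=-3}
  after event 2 (t=10: DEC q by 8): {q=-8, r=-3}
  after event 3 (t=12: SET q = 21): {q=21, r=-3}
  after event 4 (t=20: INC p by 14): {p=14, q=21, r=-3}

Answer: {p=14, q=21, r=-3}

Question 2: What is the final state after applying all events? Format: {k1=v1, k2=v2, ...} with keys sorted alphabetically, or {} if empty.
Answer: {p=20, q=26, r=-3}

Derivation:
  after event 1 (t=7: SET r = -3): {r=-3}
  after event 2 (t=10: DEC q by 8): {q=-8, r=-3}
  after event 3 (t=12: SET q = 21): {q=21, r=-3}
  after event 4 (t=20: INC p by 14): {p=14, q=21, r=-3}
  after event 5 (t=28: INC q by 5): {p=14, q=26, r=-3}
  after event 6 (t=38: SET p = 20): {p=20, q=26, r=-3}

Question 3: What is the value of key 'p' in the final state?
Answer: 20

Derivation:
Track key 'p' through all 6 events:
  event 1 (t=7: SET r = -3): p unchanged
  event 2 (t=10: DEC q by 8): p unchanged
  event 3 (t=12: SET q = 21): p unchanged
  event 4 (t=20: INC p by 14): p (absent) -> 14
  event 5 (t=28: INC q by 5): p unchanged
  event 6 (t=38: SET p = 20): p 14 -> 20
Final: p = 20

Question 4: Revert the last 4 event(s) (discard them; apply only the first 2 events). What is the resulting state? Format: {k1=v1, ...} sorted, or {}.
Answer: {q=-8, r=-3}

Derivation:
Keep first 2 events (discard last 4):
  after event 1 (t=7: SET r = -3): {r=-3}
  after event 2 (t=10: DEC q by 8): {q=-8, r=-3}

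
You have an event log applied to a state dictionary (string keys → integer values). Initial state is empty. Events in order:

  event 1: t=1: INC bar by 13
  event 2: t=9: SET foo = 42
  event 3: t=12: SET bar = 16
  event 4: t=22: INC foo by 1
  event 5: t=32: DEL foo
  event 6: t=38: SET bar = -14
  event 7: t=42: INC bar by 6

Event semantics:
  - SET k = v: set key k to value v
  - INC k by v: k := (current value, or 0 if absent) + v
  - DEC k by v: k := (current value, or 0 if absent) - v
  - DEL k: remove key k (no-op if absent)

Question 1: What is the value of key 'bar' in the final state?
Track key 'bar' through all 7 events:
  event 1 (t=1: INC bar by 13): bar (absent) -> 13
  event 2 (t=9: SET foo = 42): bar unchanged
  event 3 (t=12: SET bar = 16): bar 13 -> 16
  event 4 (t=22: INC foo by 1): bar unchanged
  event 5 (t=32: DEL foo): bar unchanged
  event 6 (t=38: SET bar = -14): bar 16 -> -14
  event 7 (t=42: INC bar by 6): bar -14 -> -8
Final: bar = -8

Answer: -8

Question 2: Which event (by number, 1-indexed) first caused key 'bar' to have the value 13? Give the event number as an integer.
Answer: 1

Derivation:
Looking for first event where bar becomes 13:
  event 1: bar (absent) -> 13  <-- first match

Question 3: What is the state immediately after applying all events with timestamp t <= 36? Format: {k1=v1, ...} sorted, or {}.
Answer: {bar=16}

Derivation:
Apply events with t <= 36 (5 events):
  after event 1 (t=1: INC bar by 13): {bar=13}
  after event 2 (t=9: SET foo = 42): {bar=13, foo=42}
  after event 3 (t=12: SET bar = 16): {bar=16, foo=42}
  after event 4 (t=22: INC foo by 1): {bar=16, foo=43}
  after event 5 (t=32: DEL foo): {bar=16}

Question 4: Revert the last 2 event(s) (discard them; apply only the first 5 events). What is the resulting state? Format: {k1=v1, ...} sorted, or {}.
Answer: {bar=16}

Derivation:
Keep first 5 events (discard last 2):
  after event 1 (t=1: INC bar by 13): {bar=13}
  after event 2 (t=9: SET foo = 42): {bar=13, foo=42}
  after event 3 (t=12: SET bar = 16): {bar=16, foo=42}
  after event 4 (t=22: INC foo by 1): {bar=16, foo=43}
  after event 5 (t=32: DEL foo): {bar=16}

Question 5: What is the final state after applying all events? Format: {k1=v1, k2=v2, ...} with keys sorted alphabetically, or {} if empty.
Answer: {bar=-8}

Derivation:
  after event 1 (t=1: INC bar by 13): {bar=13}
  after event 2 (t=9: SET foo = 42): {bar=13, foo=42}
  after event 3 (t=12: SET bar = 16): {bar=16, foo=42}
  after event 4 (t=22: INC foo by 1): {bar=16, foo=43}
  after event 5 (t=32: DEL foo): {bar=16}
  after event 6 (t=38: SET bar = -14): {bar=-14}
  after event 7 (t=42: INC bar by 6): {bar=-8}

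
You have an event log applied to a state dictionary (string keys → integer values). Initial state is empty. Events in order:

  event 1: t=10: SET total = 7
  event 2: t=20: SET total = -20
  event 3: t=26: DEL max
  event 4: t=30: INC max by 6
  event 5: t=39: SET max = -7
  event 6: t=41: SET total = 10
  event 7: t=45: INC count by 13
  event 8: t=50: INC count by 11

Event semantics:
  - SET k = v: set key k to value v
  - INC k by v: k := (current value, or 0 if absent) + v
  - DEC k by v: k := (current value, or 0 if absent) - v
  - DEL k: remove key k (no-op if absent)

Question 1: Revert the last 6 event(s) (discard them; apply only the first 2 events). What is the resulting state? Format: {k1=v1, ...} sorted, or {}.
Keep first 2 events (discard last 6):
  after event 1 (t=10: SET total = 7): {total=7}
  after event 2 (t=20: SET total = -20): {total=-20}

Answer: {total=-20}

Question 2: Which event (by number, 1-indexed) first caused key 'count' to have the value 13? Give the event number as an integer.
Answer: 7

Derivation:
Looking for first event where count becomes 13:
  event 7: count (absent) -> 13  <-- first match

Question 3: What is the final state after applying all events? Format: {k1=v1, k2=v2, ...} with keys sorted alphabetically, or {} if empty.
Answer: {count=24, max=-7, total=10}

Derivation:
  after event 1 (t=10: SET total = 7): {total=7}
  after event 2 (t=20: SET total = -20): {total=-20}
  after event 3 (t=26: DEL max): {total=-20}
  after event 4 (t=30: INC max by 6): {max=6, total=-20}
  after event 5 (t=39: SET max = -7): {max=-7, total=-20}
  after event 6 (t=41: SET total = 10): {max=-7, total=10}
  after event 7 (t=45: INC count by 13): {count=13, max=-7, total=10}
  after event 8 (t=50: INC count by 11): {count=24, max=-7, total=10}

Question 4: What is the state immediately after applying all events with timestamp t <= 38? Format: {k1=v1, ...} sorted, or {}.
Answer: {max=6, total=-20}

Derivation:
Apply events with t <= 38 (4 events):
  after event 1 (t=10: SET total = 7): {total=7}
  after event 2 (t=20: SET total = -20): {total=-20}
  after event 3 (t=26: DEL max): {total=-20}
  after event 4 (t=30: INC max by 6): {max=6, total=-20}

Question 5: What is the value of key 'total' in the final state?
Track key 'total' through all 8 events:
  event 1 (t=10: SET total = 7): total (absent) -> 7
  event 2 (t=20: SET total = -20): total 7 -> -20
  event 3 (t=26: DEL max): total unchanged
  event 4 (t=30: INC max by 6): total unchanged
  event 5 (t=39: SET max = -7): total unchanged
  event 6 (t=41: SET total = 10): total -20 -> 10
  event 7 (t=45: INC count by 13): total unchanged
  event 8 (t=50: INC count by 11): total unchanged
Final: total = 10

Answer: 10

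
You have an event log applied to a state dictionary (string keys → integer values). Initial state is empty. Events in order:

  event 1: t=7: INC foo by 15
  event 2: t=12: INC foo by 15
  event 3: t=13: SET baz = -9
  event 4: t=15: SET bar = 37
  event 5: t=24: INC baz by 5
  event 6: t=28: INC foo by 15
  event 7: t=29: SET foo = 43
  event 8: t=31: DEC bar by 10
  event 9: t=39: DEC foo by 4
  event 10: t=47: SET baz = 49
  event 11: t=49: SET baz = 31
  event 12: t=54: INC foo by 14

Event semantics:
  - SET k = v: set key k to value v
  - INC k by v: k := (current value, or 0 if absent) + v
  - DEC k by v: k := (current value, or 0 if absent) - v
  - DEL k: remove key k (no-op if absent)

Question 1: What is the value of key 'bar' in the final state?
Answer: 27

Derivation:
Track key 'bar' through all 12 events:
  event 1 (t=7: INC foo by 15): bar unchanged
  event 2 (t=12: INC foo by 15): bar unchanged
  event 3 (t=13: SET baz = -9): bar unchanged
  event 4 (t=15: SET bar = 37): bar (absent) -> 37
  event 5 (t=24: INC baz by 5): bar unchanged
  event 6 (t=28: INC foo by 15): bar unchanged
  event 7 (t=29: SET foo = 43): bar unchanged
  event 8 (t=31: DEC bar by 10): bar 37 -> 27
  event 9 (t=39: DEC foo by 4): bar unchanged
  event 10 (t=47: SET baz = 49): bar unchanged
  event 11 (t=49: SET baz = 31): bar unchanged
  event 12 (t=54: INC foo by 14): bar unchanged
Final: bar = 27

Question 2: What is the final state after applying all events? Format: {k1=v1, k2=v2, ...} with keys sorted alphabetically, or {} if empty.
  after event 1 (t=7: INC foo by 15): {foo=15}
  after event 2 (t=12: INC foo by 15): {foo=30}
  after event 3 (t=13: SET baz = -9): {baz=-9, foo=30}
  after event 4 (t=15: SET bar = 37): {bar=37, baz=-9, foo=30}
  after event 5 (t=24: INC baz by 5): {bar=37, baz=-4, foo=30}
  after event 6 (t=28: INC foo by 15): {bar=37, baz=-4, foo=45}
  after event 7 (t=29: SET foo = 43): {bar=37, baz=-4, foo=43}
  after event 8 (t=31: DEC bar by 10): {bar=27, baz=-4, foo=43}
  after event 9 (t=39: DEC foo by 4): {bar=27, baz=-4, foo=39}
  after event 10 (t=47: SET baz = 49): {bar=27, baz=49, foo=39}
  after event 11 (t=49: SET baz = 31): {bar=27, baz=31, foo=39}
  after event 12 (t=54: INC foo by 14): {bar=27, baz=31, foo=53}

Answer: {bar=27, baz=31, foo=53}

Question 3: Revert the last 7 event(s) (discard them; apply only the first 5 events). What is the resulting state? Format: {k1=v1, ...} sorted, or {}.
Keep first 5 events (discard last 7):
  after event 1 (t=7: INC foo by 15): {foo=15}
  after event 2 (t=12: INC foo by 15): {foo=30}
  after event 3 (t=13: SET baz = -9): {baz=-9, foo=30}
  after event 4 (t=15: SET bar = 37): {bar=37, baz=-9, foo=30}
  after event 5 (t=24: INC baz by 5): {bar=37, baz=-4, foo=30}

Answer: {bar=37, baz=-4, foo=30}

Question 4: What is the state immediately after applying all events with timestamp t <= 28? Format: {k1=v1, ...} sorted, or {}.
Answer: {bar=37, baz=-4, foo=45}

Derivation:
Apply events with t <= 28 (6 events):
  after event 1 (t=7: INC foo by 15): {foo=15}
  after event 2 (t=12: INC foo by 15): {foo=30}
  after event 3 (t=13: SET baz = -9): {baz=-9, foo=30}
  after event 4 (t=15: SET bar = 37): {bar=37, baz=-9, foo=30}
  after event 5 (t=24: INC baz by 5): {bar=37, baz=-4, foo=30}
  after event 6 (t=28: INC foo by 15): {bar=37, baz=-4, foo=45}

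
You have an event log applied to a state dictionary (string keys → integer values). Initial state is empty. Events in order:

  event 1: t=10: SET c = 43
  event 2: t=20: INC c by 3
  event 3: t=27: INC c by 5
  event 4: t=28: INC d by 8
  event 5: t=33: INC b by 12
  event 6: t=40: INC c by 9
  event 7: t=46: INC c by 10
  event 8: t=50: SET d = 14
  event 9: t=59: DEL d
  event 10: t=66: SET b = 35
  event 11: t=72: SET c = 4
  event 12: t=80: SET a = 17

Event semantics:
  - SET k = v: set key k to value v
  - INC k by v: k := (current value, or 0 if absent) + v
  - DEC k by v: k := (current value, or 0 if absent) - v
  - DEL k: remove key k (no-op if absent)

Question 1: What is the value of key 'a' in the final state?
Answer: 17

Derivation:
Track key 'a' through all 12 events:
  event 1 (t=10: SET c = 43): a unchanged
  event 2 (t=20: INC c by 3): a unchanged
  event 3 (t=27: INC c by 5): a unchanged
  event 4 (t=28: INC d by 8): a unchanged
  event 5 (t=33: INC b by 12): a unchanged
  event 6 (t=40: INC c by 9): a unchanged
  event 7 (t=46: INC c by 10): a unchanged
  event 8 (t=50: SET d = 14): a unchanged
  event 9 (t=59: DEL d): a unchanged
  event 10 (t=66: SET b = 35): a unchanged
  event 11 (t=72: SET c = 4): a unchanged
  event 12 (t=80: SET a = 17): a (absent) -> 17
Final: a = 17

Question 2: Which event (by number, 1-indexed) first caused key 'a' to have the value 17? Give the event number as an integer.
Looking for first event where a becomes 17:
  event 12: a (absent) -> 17  <-- first match

Answer: 12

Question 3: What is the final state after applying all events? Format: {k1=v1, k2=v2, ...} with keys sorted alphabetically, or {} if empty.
  after event 1 (t=10: SET c = 43): {c=43}
  after event 2 (t=20: INC c by 3): {c=46}
  after event 3 (t=27: INC c by 5): {c=51}
  after event 4 (t=28: INC d by 8): {c=51, d=8}
  after event 5 (t=33: INC b by 12): {b=12, c=51, d=8}
  after event 6 (t=40: INC c by 9): {b=12, c=60, d=8}
  after event 7 (t=46: INC c by 10): {b=12, c=70, d=8}
  after event 8 (t=50: SET d = 14): {b=12, c=70, d=14}
  after event 9 (t=59: DEL d): {b=12, c=70}
  after event 10 (t=66: SET b = 35): {b=35, c=70}
  after event 11 (t=72: SET c = 4): {b=35, c=4}
  after event 12 (t=80: SET a = 17): {a=17, b=35, c=4}

Answer: {a=17, b=35, c=4}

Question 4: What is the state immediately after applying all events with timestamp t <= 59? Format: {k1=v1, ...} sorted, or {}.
Apply events with t <= 59 (9 events):
  after event 1 (t=10: SET c = 43): {c=43}
  after event 2 (t=20: INC c by 3): {c=46}
  after event 3 (t=27: INC c by 5): {c=51}
  after event 4 (t=28: INC d by 8): {c=51, d=8}
  after event 5 (t=33: INC b by 12): {b=12, c=51, d=8}
  after event 6 (t=40: INC c by 9): {b=12, c=60, d=8}
  after event 7 (t=46: INC c by 10): {b=12, c=70, d=8}
  after event 8 (t=50: SET d = 14): {b=12, c=70, d=14}
  after event 9 (t=59: DEL d): {b=12, c=70}

Answer: {b=12, c=70}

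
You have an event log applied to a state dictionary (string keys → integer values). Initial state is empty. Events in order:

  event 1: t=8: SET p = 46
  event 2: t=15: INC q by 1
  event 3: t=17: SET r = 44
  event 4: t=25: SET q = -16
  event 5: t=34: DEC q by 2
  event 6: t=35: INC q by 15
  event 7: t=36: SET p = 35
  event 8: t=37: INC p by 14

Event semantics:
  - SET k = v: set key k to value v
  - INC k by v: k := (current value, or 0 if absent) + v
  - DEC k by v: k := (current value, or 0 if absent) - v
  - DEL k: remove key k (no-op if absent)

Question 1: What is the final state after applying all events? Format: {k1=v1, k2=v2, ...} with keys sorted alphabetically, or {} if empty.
  after event 1 (t=8: SET p = 46): {p=46}
  after event 2 (t=15: INC q by 1): {p=46, q=1}
  after event 3 (t=17: SET r = 44): {p=46, q=1, r=44}
  after event 4 (t=25: SET q = -16): {p=46, q=-16, r=44}
  after event 5 (t=34: DEC q by 2): {p=46, q=-18, r=44}
  after event 6 (t=35: INC q by 15): {p=46, q=-3, r=44}
  after event 7 (t=36: SET p = 35): {p=35, q=-3, r=44}
  after event 8 (t=37: INC p by 14): {p=49, q=-3, r=44}

Answer: {p=49, q=-3, r=44}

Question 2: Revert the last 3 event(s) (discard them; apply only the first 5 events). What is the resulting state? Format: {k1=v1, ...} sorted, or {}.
Answer: {p=46, q=-18, r=44}

Derivation:
Keep first 5 events (discard last 3):
  after event 1 (t=8: SET p = 46): {p=46}
  after event 2 (t=15: INC q by 1): {p=46, q=1}
  after event 3 (t=17: SET r = 44): {p=46, q=1, r=44}
  after event 4 (t=25: SET q = -16): {p=46, q=-16, r=44}
  after event 5 (t=34: DEC q by 2): {p=46, q=-18, r=44}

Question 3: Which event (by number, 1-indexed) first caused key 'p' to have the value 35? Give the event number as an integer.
Answer: 7

Derivation:
Looking for first event where p becomes 35:
  event 1: p = 46
  event 2: p = 46
  event 3: p = 46
  event 4: p = 46
  event 5: p = 46
  event 6: p = 46
  event 7: p 46 -> 35  <-- first match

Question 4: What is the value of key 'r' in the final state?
Track key 'r' through all 8 events:
  event 1 (t=8: SET p = 46): r unchanged
  event 2 (t=15: INC q by 1): r unchanged
  event 3 (t=17: SET r = 44): r (absent) -> 44
  event 4 (t=25: SET q = -16): r unchanged
  event 5 (t=34: DEC q by 2): r unchanged
  event 6 (t=35: INC q by 15): r unchanged
  event 7 (t=36: SET p = 35): r unchanged
  event 8 (t=37: INC p by 14): r unchanged
Final: r = 44

Answer: 44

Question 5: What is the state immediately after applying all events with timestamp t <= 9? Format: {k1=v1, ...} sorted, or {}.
Answer: {p=46}

Derivation:
Apply events with t <= 9 (1 events):
  after event 1 (t=8: SET p = 46): {p=46}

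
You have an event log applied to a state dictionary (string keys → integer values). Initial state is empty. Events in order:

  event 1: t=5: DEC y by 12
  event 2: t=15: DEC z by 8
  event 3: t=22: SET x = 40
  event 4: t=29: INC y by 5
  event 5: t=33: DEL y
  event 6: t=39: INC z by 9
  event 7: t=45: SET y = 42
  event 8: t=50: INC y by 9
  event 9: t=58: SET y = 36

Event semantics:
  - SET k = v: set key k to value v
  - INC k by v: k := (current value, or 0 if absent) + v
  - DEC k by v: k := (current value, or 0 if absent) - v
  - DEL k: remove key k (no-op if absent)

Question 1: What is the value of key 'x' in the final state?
Answer: 40

Derivation:
Track key 'x' through all 9 events:
  event 1 (t=5: DEC y by 12): x unchanged
  event 2 (t=15: DEC z by 8): x unchanged
  event 3 (t=22: SET x = 40): x (absent) -> 40
  event 4 (t=29: INC y by 5): x unchanged
  event 5 (t=33: DEL y): x unchanged
  event 6 (t=39: INC z by 9): x unchanged
  event 7 (t=45: SET y = 42): x unchanged
  event 8 (t=50: INC y by 9): x unchanged
  event 9 (t=58: SET y = 36): x unchanged
Final: x = 40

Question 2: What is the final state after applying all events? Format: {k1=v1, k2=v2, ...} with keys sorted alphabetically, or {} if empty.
Answer: {x=40, y=36, z=1}

Derivation:
  after event 1 (t=5: DEC y by 12): {y=-12}
  after event 2 (t=15: DEC z by 8): {y=-12, z=-8}
  after event 3 (t=22: SET x = 40): {x=40, y=-12, z=-8}
  after event 4 (t=29: INC y by 5): {x=40, y=-7, z=-8}
  after event 5 (t=33: DEL y): {x=40, z=-8}
  after event 6 (t=39: INC z by 9): {x=40, z=1}
  after event 7 (t=45: SET y = 42): {x=40, y=42, z=1}
  after event 8 (t=50: INC y by 9): {x=40, y=51, z=1}
  after event 9 (t=58: SET y = 36): {x=40, y=36, z=1}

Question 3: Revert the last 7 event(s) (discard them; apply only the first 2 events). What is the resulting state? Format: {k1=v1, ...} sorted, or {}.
Keep first 2 events (discard last 7):
  after event 1 (t=5: DEC y by 12): {y=-12}
  after event 2 (t=15: DEC z by 8): {y=-12, z=-8}

Answer: {y=-12, z=-8}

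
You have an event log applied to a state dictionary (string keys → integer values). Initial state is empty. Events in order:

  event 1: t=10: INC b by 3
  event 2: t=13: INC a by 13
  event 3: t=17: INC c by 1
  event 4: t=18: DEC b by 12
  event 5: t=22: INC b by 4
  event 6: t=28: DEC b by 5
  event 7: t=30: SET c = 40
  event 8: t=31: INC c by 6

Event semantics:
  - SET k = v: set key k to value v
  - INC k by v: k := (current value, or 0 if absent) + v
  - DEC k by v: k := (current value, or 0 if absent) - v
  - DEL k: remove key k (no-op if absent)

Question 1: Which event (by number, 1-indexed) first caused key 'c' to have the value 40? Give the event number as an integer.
Answer: 7

Derivation:
Looking for first event where c becomes 40:
  event 3: c = 1
  event 4: c = 1
  event 5: c = 1
  event 6: c = 1
  event 7: c 1 -> 40  <-- first match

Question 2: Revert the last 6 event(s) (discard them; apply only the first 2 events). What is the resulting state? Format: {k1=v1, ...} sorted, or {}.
Answer: {a=13, b=3}

Derivation:
Keep first 2 events (discard last 6):
  after event 1 (t=10: INC b by 3): {b=3}
  after event 2 (t=13: INC a by 13): {a=13, b=3}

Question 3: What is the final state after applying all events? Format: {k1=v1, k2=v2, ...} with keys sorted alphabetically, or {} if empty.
  after event 1 (t=10: INC b by 3): {b=3}
  after event 2 (t=13: INC a by 13): {a=13, b=3}
  after event 3 (t=17: INC c by 1): {a=13, b=3, c=1}
  after event 4 (t=18: DEC b by 12): {a=13, b=-9, c=1}
  after event 5 (t=22: INC b by 4): {a=13, b=-5, c=1}
  after event 6 (t=28: DEC b by 5): {a=13, b=-10, c=1}
  after event 7 (t=30: SET c = 40): {a=13, b=-10, c=40}
  after event 8 (t=31: INC c by 6): {a=13, b=-10, c=46}

Answer: {a=13, b=-10, c=46}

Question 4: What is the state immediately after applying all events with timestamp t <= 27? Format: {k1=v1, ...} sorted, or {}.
Apply events with t <= 27 (5 events):
  after event 1 (t=10: INC b by 3): {b=3}
  after event 2 (t=13: INC a by 13): {a=13, b=3}
  after event 3 (t=17: INC c by 1): {a=13, b=3, c=1}
  after event 4 (t=18: DEC b by 12): {a=13, b=-9, c=1}
  after event 5 (t=22: INC b by 4): {a=13, b=-5, c=1}

Answer: {a=13, b=-5, c=1}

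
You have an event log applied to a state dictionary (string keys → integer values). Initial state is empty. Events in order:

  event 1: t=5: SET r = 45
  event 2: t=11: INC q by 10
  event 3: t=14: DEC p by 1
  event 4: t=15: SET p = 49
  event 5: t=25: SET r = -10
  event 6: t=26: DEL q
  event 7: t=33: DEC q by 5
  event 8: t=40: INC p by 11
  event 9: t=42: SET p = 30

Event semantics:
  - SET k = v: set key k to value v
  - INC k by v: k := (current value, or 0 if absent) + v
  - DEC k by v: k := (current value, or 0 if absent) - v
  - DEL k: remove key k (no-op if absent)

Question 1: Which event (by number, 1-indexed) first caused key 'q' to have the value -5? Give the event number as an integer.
Answer: 7

Derivation:
Looking for first event where q becomes -5:
  event 2: q = 10
  event 3: q = 10
  event 4: q = 10
  event 5: q = 10
  event 6: q = (absent)
  event 7: q (absent) -> -5  <-- first match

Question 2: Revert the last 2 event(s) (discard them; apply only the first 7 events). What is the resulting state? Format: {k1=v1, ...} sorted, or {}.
Keep first 7 events (discard last 2):
  after event 1 (t=5: SET r = 45): {r=45}
  after event 2 (t=11: INC q by 10): {q=10, r=45}
  after event 3 (t=14: DEC p by 1): {p=-1, q=10, r=45}
  after event 4 (t=15: SET p = 49): {p=49, q=10, r=45}
  after event 5 (t=25: SET r = -10): {p=49, q=10, r=-10}
  after event 6 (t=26: DEL q): {p=49, r=-10}
  after event 7 (t=33: DEC q by 5): {p=49, q=-5, r=-10}

Answer: {p=49, q=-5, r=-10}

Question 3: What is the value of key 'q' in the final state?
Answer: -5

Derivation:
Track key 'q' through all 9 events:
  event 1 (t=5: SET r = 45): q unchanged
  event 2 (t=11: INC q by 10): q (absent) -> 10
  event 3 (t=14: DEC p by 1): q unchanged
  event 4 (t=15: SET p = 49): q unchanged
  event 5 (t=25: SET r = -10): q unchanged
  event 6 (t=26: DEL q): q 10 -> (absent)
  event 7 (t=33: DEC q by 5): q (absent) -> -5
  event 8 (t=40: INC p by 11): q unchanged
  event 9 (t=42: SET p = 30): q unchanged
Final: q = -5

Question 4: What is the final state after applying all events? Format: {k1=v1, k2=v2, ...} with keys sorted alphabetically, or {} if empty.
Answer: {p=30, q=-5, r=-10}

Derivation:
  after event 1 (t=5: SET r = 45): {r=45}
  after event 2 (t=11: INC q by 10): {q=10, r=45}
  after event 3 (t=14: DEC p by 1): {p=-1, q=10, r=45}
  after event 4 (t=15: SET p = 49): {p=49, q=10, r=45}
  after event 5 (t=25: SET r = -10): {p=49, q=10, r=-10}
  after event 6 (t=26: DEL q): {p=49, r=-10}
  after event 7 (t=33: DEC q by 5): {p=49, q=-5, r=-10}
  after event 8 (t=40: INC p by 11): {p=60, q=-5, r=-10}
  after event 9 (t=42: SET p = 30): {p=30, q=-5, r=-10}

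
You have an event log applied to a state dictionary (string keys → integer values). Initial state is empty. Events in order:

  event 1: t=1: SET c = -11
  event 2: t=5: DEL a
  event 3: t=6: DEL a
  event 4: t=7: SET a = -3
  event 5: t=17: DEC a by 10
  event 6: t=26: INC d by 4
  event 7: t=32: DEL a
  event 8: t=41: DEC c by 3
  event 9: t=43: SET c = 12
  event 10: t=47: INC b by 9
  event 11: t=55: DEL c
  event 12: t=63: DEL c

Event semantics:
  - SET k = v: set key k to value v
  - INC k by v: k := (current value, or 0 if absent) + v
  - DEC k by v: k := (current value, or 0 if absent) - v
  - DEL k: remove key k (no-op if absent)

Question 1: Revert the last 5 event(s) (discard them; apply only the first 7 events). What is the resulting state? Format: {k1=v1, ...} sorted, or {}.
Answer: {c=-11, d=4}

Derivation:
Keep first 7 events (discard last 5):
  after event 1 (t=1: SET c = -11): {c=-11}
  after event 2 (t=5: DEL a): {c=-11}
  after event 3 (t=6: DEL a): {c=-11}
  after event 4 (t=7: SET a = -3): {a=-3, c=-11}
  after event 5 (t=17: DEC a by 10): {a=-13, c=-11}
  after event 6 (t=26: INC d by 4): {a=-13, c=-11, d=4}
  after event 7 (t=32: DEL a): {c=-11, d=4}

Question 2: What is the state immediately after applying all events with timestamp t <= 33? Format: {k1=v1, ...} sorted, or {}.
Apply events with t <= 33 (7 events):
  after event 1 (t=1: SET c = -11): {c=-11}
  after event 2 (t=5: DEL a): {c=-11}
  after event 3 (t=6: DEL a): {c=-11}
  after event 4 (t=7: SET a = -3): {a=-3, c=-11}
  after event 5 (t=17: DEC a by 10): {a=-13, c=-11}
  after event 6 (t=26: INC d by 4): {a=-13, c=-11, d=4}
  after event 7 (t=32: DEL a): {c=-11, d=4}

Answer: {c=-11, d=4}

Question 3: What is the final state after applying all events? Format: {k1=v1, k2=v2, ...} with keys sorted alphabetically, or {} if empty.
  after event 1 (t=1: SET c = -11): {c=-11}
  after event 2 (t=5: DEL a): {c=-11}
  after event 3 (t=6: DEL a): {c=-11}
  after event 4 (t=7: SET a = -3): {a=-3, c=-11}
  after event 5 (t=17: DEC a by 10): {a=-13, c=-11}
  after event 6 (t=26: INC d by 4): {a=-13, c=-11, d=4}
  after event 7 (t=32: DEL a): {c=-11, d=4}
  after event 8 (t=41: DEC c by 3): {c=-14, d=4}
  after event 9 (t=43: SET c = 12): {c=12, d=4}
  after event 10 (t=47: INC b by 9): {b=9, c=12, d=4}
  after event 11 (t=55: DEL c): {b=9, d=4}
  after event 12 (t=63: DEL c): {b=9, d=4}

Answer: {b=9, d=4}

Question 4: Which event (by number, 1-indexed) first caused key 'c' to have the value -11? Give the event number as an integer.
Answer: 1

Derivation:
Looking for first event where c becomes -11:
  event 1: c (absent) -> -11  <-- first match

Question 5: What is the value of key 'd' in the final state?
Answer: 4

Derivation:
Track key 'd' through all 12 events:
  event 1 (t=1: SET c = -11): d unchanged
  event 2 (t=5: DEL a): d unchanged
  event 3 (t=6: DEL a): d unchanged
  event 4 (t=7: SET a = -3): d unchanged
  event 5 (t=17: DEC a by 10): d unchanged
  event 6 (t=26: INC d by 4): d (absent) -> 4
  event 7 (t=32: DEL a): d unchanged
  event 8 (t=41: DEC c by 3): d unchanged
  event 9 (t=43: SET c = 12): d unchanged
  event 10 (t=47: INC b by 9): d unchanged
  event 11 (t=55: DEL c): d unchanged
  event 12 (t=63: DEL c): d unchanged
Final: d = 4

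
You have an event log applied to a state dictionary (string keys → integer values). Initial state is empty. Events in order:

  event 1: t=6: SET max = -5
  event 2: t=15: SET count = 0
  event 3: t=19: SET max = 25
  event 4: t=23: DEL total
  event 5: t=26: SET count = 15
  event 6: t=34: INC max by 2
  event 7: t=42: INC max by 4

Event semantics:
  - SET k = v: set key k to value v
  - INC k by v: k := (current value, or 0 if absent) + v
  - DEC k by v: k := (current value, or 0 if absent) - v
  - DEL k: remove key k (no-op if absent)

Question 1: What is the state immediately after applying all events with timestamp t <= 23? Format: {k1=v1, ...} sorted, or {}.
Answer: {count=0, max=25}

Derivation:
Apply events with t <= 23 (4 events):
  after event 1 (t=6: SET max = -5): {max=-5}
  after event 2 (t=15: SET count = 0): {count=0, max=-5}
  after event 3 (t=19: SET max = 25): {count=0, max=25}
  after event 4 (t=23: DEL total): {count=0, max=25}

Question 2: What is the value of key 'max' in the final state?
Track key 'max' through all 7 events:
  event 1 (t=6: SET max = -5): max (absent) -> -5
  event 2 (t=15: SET count = 0): max unchanged
  event 3 (t=19: SET max = 25): max -5 -> 25
  event 4 (t=23: DEL total): max unchanged
  event 5 (t=26: SET count = 15): max unchanged
  event 6 (t=34: INC max by 2): max 25 -> 27
  event 7 (t=42: INC max by 4): max 27 -> 31
Final: max = 31

Answer: 31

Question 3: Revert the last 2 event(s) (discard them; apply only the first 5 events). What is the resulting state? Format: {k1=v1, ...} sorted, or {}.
Answer: {count=15, max=25}

Derivation:
Keep first 5 events (discard last 2):
  after event 1 (t=6: SET max = -5): {max=-5}
  after event 2 (t=15: SET count = 0): {count=0, max=-5}
  after event 3 (t=19: SET max = 25): {count=0, max=25}
  after event 4 (t=23: DEL total): {count=0, max=25}
  after event 5 (t=26: SET count = 15): {count=15, max=25}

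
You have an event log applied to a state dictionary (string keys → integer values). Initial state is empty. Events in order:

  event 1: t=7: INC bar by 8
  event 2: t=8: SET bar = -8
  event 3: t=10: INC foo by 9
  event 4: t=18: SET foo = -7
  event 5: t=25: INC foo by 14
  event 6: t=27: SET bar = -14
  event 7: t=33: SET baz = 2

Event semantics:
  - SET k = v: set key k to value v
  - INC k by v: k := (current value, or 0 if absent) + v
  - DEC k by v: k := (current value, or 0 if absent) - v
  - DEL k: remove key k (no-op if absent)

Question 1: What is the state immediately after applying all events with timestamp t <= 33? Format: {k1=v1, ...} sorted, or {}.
Answer: {bar=-14, baz=2, foo=7}

Derivation:
Apply events with t <= 33 (7 events):
  after event 1 (t=7: INC bar by 8): {bar=8}
  after event 2 (t=8: SET bar = -8): {bar=-8}
  after event 3 (t=10: INC foo by 9): {bar=-8, foo=9}
  after event 4 (t=18: SET foo = -7): {bar=-8, foo=-7}
  after event 5 (t=25: INC foo by 14): {bar=-8, foo=7}
  after event 6 (t=27: SET bar = -14): {bar=-14, foo=7}
  after event 7 (t=33: SET baz = 2): {bar=-14, baz=2, foo=7}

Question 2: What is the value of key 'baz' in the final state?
Answer: 2

Derivation:
Track key 'baz' through all 7 events:
  event 1 (t=7: INC bar by 8): baz unchanged
  event 2 (t=8: SET bar = -8): baz unchanged
  event 3 (t=10: INC foo by 9): baz unchanged
  event 4 (t=18: SET foo = -7): baz unchanged
  event 5 (t=25: INC foo by 14): baz unchanged
  event 6 (t=27: SET bar = -14): baz unchanged
  event 7 (t=33: SET baz = 2): baz (absent) -> 2
Final: baz = 2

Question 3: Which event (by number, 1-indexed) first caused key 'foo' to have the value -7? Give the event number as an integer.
Answer: 4

Derivation:
Looking for first event where foo becomes -7:
  event 3: foo = 9
  event 4: foo 9 -> -7  <-- first match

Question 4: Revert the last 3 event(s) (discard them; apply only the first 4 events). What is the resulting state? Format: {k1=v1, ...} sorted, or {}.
Answer: {bar=-8, foo=-7}

Derivation:
Keep first 4 events (discard last 3):
  after event 1 (t=7: INC bar by 8): {bar=8}
  after event 2 (t=8: SET bar = -8): {bar=-8}
  after event 3 (t=10: INC foo by 9): {bar=-8, foo=9}
  after event 4 (t=18: SET foo = -7): {bar=-8, foo=-7}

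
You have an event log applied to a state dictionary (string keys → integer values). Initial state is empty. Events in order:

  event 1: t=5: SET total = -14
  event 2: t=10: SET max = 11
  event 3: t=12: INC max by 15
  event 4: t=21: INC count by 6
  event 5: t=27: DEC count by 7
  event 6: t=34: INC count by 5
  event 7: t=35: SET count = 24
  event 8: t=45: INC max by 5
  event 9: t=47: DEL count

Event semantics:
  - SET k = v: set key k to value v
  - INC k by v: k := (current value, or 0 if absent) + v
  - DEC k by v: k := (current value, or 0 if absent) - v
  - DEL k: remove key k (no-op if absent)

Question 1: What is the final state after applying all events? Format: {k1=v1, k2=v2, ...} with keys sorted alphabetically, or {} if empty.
  after event 1 (t=5: SET total = -14): {total=-14}
  after event 2 (t=10: SET max = 11): {max=11, total=-14}
  after event 3 (t=12: INC max by 15): {max=26, total=-14}
  after event 4 (t=21: INC count by 6): {count=6, max=26, total=-14}
  after event 5 (t=27: DEC count by 7): {count=-1, max=26, total=-14}
  after event 6 (t=34: INC count by 5): {count=4, max=26, total=-14}
  after event 7 (t=35: SET count = 24): {count=24, max=26, total=-14}
  after event 8 (t=45: INC max by 5): {count=24, max=31, total=-14}
  after event 9 (t=47: DEL count): {max=31, total=-14}

Answer: {max=31, total=-14}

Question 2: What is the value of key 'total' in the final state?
Answer: -14

Derivation:
Track key 'total' through all 9 events:
  event 1 (t=5: SET total = -14): total (absent) -> -14
  event 2 (t=10: SET max = 11): total unchanged
  event 3 (t=12: INC max by 15): total unchanged
  event 4 (t=21: INC count by 6): total unchanged
  event 5 (t=27: DEC count by 7): total unchanged
  event 6 (t=34: INC count by 5): total unchanged
  event 7 (t=35: SET count = 24): total unchanged
  event 8 (t=45: INC max by 5): total unchanged
  event 9 (t=47: DEL count): total unchanged
Final: total = -14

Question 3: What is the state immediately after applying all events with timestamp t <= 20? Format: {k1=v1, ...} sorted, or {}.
Answer: {max=26, total=-14}

Derivation:
Apply events with t <= 20 (3 events):
  after event 1 (t=5: SET total = -14): {total=-14}
  after event 2 (t=10: SET max = 11): {max=11, total=-14}
  after event 3 (t=12: INC max by 15): {max=26, total=-14}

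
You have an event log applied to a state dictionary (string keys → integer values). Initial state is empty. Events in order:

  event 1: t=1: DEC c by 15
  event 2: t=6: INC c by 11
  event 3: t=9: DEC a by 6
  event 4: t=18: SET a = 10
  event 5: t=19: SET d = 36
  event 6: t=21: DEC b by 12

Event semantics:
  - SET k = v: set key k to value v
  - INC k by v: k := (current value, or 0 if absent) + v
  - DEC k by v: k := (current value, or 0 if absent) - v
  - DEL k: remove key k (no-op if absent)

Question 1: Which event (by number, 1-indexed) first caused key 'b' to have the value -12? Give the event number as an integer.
Looking for first event where b becomes -12:
  event 6: b (absent) -> -12  <-- first match

Answer: 6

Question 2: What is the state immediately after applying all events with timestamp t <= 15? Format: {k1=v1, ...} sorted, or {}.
Answer: {a=-6, c=-4}

Derivation:
Apply events with t <= 15 (3 events):
  after event 1 (t=1: DEC c by 15): {c=-15}
  after event 2 (t=6: INC c by 11): {c=-4}
  after event 3 (t=9: DEC a by 6): {a=-6, c=-4}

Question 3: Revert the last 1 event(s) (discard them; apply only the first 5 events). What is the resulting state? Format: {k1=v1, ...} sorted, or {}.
Answer: {a=10, c=-4, d=36}

Derivation:
Keep first 5 events (discard last 1):
  after event 1 (t=1: DEC c by 15): {c=-15}
  after event 2 (t=6: INC c by 11): {c=-4}
  after event 3 (t=9: DEC a by 6): {a=-6, c=-4}
  after event 4 (t=18: SET a = 10): {a=10, c=-4}
  after event 5 (t=19: SET d = 36): {a=10, c=-4, d=36}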